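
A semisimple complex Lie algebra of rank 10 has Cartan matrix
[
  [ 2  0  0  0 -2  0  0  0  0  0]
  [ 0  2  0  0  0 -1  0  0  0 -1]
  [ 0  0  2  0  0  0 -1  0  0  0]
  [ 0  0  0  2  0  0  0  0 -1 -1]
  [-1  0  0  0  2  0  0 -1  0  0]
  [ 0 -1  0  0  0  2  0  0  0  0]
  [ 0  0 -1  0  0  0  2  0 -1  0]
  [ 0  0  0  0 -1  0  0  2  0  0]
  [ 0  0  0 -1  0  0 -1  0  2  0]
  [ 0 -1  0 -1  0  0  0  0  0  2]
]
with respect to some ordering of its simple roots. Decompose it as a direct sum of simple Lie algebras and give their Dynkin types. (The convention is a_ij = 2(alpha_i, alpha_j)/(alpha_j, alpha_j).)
A_7 + C_3

The diagram associated to this matrix has two connected components: the simple roots {alpha_2, alpha_3, alpha_4, alpha_6, alpha_7, alpha_9, alpha_10} form a chain of 7 nodes with single edges (A_7), and {alpha_1, alpha_5, alpha_8} form a chain of 3 nodes with a double edge at one end; the terminal node there is the unique long simple root (C_3). A semisimple Lie algebra decomposes uniquely as the direct sum of simple ideals, one per connected component of its Dynkin diagram, so g ≅ A_7 ⊕ C_3 (dimension 63 + 21 = 84).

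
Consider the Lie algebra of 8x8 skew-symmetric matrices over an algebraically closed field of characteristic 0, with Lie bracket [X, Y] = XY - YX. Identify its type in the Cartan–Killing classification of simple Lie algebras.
This is so(8) with 8 even, which has dimension 8(8-1)/2 = 28 and rank 8/2 = 4. In the classification of classical Lie algebras, the orthogonal algebra so(2n) in an even number of variables has type D_n; here n = 4, so the Dynkin diagram is a chain of 2 nodes with a fork of two nodes at one end (D_4). Hence the type is D_4.

type D_4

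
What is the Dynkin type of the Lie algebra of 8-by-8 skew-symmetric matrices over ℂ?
This is so(8) with 8 even, which has dimension 8(8-1)/2 = 28 and rank 8/2 = 4. In the classification of classical Lie algebras, the orthogonal algebra so(2n) in an even number of variables has type D_n; here n = 4, so the Dynkin diagram is a chain of 2 nodes with a fork of two nodes at one end (D_4). Hence the type is D_4.

D4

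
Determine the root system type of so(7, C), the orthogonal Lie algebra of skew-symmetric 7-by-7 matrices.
type B_3

This is so(7) with 7 odd, which has dimension 7(7-1)/2 = 21 and rank (7-1)/2 = 3. In the classification of classical Lie algebras, the orthogonal algebra so(2n+1) in an odd number of variables has type B_n; here n = 3, so the Dynkin diagram is a chain of 3 nodes with a double edge at one end; the terminal node there is the unique short simple root (B_3). Hence the type is B_3.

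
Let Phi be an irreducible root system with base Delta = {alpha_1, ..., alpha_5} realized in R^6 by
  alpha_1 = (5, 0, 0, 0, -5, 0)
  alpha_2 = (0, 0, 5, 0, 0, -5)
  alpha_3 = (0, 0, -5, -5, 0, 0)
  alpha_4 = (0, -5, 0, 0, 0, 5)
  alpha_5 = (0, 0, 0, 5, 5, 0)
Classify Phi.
A_5

Compute the Cartan integers a_ij = 2(alpha_i, alpha_j)/(alpha_j, alpha_j); the resulting 5x5 Cartan matrix is
[[2, 0, 0, 0, -1], [0, 2, -1, -1, 0], [0, -1, 2, 0, -1], [0, -1, 0, 2, 0], [-1, 0, -1, 0, 2]].
All simple roots have the same length, so the diagram is simply laced. The associated Dynkin diagram is a chain of 5 nodes with single edges (A_5), so the type is A_5 (the algebra sl(6)).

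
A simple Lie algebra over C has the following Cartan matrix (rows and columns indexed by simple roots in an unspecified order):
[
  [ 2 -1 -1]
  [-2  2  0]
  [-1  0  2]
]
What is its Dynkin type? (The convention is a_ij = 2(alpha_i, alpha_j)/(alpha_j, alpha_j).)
The matrix has rank 3 with 2's on the diagonal. Reading the off-diagonal entries as Dynkin edges (a single edge where a_ij = a_ji = -1; a double or triple edge where a_ij * a_ji = 2 or 3), the diagram is a chain of 3 nodes with a double edge at one end; the terminal node there is the unique long simple root (C_3). One simple-root ordering that puts it in standard form is (alpha_3, alpha_1, alpha_2). So the algebra is type C_3, i.e. sp(6).

C_3 (sp(6))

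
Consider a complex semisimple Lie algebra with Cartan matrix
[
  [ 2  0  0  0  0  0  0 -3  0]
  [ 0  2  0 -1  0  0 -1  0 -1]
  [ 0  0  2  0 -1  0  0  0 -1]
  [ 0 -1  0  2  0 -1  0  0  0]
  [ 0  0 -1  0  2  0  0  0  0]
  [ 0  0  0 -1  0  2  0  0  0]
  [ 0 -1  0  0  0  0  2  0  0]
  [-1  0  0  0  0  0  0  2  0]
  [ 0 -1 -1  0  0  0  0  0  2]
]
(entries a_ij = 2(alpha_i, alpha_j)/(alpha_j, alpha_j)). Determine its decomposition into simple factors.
The diagram associated to this matrix has two connected components: the simple roots {alpha_2, alpha_3, alpha_4, alpha_5, alpha_6, alpha_7, alpha_9} form a chain of 6 nodes with one extra node attached to the third node from one end (E_7), and {alpha_1, alpha_8} form two nodes joined by a triple edge (G_2). A semisimple Lie algebra decomposes uniquely as the direct sum of simple ideals, one per connected component of its Dynkin diagram, so g ≅ E_7 ⊕ G_2 (dimension 133 + 14 = 147).

type E_7 + type G_2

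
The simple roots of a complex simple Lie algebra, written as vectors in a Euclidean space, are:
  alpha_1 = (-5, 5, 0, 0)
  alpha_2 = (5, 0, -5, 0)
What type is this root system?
A2

Compute the Cartan integers a_ij = 2(alpha_i, alpha_j)/(alpha_j, alpha_j); the resulting 2x2 Cartan matrix is
[[2, -1], [-1, 2]].
All simple roots have the same length, so the diagram is simply laced. The associated Dynkin diagram is a chain of 2 nodes with single edges (A_2), so the type is A_2 (the algebra sl(3)).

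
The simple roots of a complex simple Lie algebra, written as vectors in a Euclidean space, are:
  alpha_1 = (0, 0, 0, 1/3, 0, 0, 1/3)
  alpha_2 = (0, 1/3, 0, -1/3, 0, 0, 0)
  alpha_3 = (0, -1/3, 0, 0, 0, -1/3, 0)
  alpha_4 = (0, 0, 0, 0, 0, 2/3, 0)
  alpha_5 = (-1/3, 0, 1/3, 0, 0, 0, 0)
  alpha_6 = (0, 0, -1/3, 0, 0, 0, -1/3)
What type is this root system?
type C_6

Compute the Cartan integers a_ij = 2(alpha_i, alpha_j)/(alpha_j, alpha_j); the resulting 6x6 Cartan matrix is
[[2, -1, 0, 0, 0, -1], [-1, 2, -1, 0, 0, 0], [0, -1, 2, -1, 0, 0], [0, 0, -2, 2, 0, 0], [0, 0, 0, 0, 2, -1], [-1, 0, 0, 0, -1, 2]].
The roots have two lengths (squared-length ratio 2:1); the short ones are alpha_{1,2,3,5,6}. The associated Dynkin diagram is a chain of 6 nodes with a double edge at one end; the terminal node there is the unique long simple root (C_6), so the type is C_6 (the algebra sp(12)).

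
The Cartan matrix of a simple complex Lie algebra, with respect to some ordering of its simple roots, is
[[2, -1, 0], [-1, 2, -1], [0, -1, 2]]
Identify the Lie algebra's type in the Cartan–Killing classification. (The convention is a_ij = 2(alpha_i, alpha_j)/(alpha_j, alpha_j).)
A3

The matrix has rank 3 with 2's on the diagonal. Reading the off-diagonal entries as Dynkin edges (a single edge where a_ij = a_ji = -1; a double or triple edge where a_ij * a_ji = 2 or 3), the diagram is a chain of 3 nodes with single edges (A_3). One simple-root ordering that puts it in standard form is (alpha_1, alpha_2, alpha_3). So the algebra is type A_3, i.e. sl(4).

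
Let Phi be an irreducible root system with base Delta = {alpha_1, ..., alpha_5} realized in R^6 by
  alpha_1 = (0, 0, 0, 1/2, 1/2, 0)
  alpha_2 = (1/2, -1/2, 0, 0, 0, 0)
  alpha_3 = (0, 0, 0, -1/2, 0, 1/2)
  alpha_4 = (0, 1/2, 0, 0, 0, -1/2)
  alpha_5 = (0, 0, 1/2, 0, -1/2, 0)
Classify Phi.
Compute the Cartan integers a_ij = 2(alpha_i, alpha_j)/(alpha_j, alpha_j); the resulting 5x5 Cartan matrix is
[[2, 0, -1, 0, -1], [0, 2, 0, -1, 0], [-1, 0, 2, -1, 0], [0, -1, -1, 2, 0], [-1, 0, 0, 0, 2]].
All simple roots have the same length, so the diagram is simply laced. The associated Dynkin diagram is a chain of 5 nodes with single edges (A_5), so the type is A_5 (the algebra sl(6)).

A_5 (sl(6))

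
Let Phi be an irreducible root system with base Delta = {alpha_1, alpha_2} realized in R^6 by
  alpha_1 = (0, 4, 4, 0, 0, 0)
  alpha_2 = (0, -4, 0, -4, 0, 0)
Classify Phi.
Compute the Cartan integers a_ij = 2(alpha_i, alpha_j)/(alpha_j, alpha_j); the resulting 2x2 Cartan matrix is
[[2, -1], [-1, 2]].
All simple roots have the same length, so the diagram is simply laced. The associated Dynkin diagram is a chain of 2 nodes with single edges (A_2), so the type is A_2 (the algebra sl(3)).

A2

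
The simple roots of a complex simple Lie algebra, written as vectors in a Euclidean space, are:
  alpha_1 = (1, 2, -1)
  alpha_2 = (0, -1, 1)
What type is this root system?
Compute the Cartan integers a_ij = 2(alpha_i, alpha_j)/(alpha_j, alpha_j); the resulting 2x2 Cartan matrix is
[[2, -3], [-1, 2]].
The roots have two lengths (squared-length ratio 3:1); the short ones are alpha_{2}. The associated Dynkin diagram is two nodes joined by a triple edge (G_2), so the type is G_2.

G2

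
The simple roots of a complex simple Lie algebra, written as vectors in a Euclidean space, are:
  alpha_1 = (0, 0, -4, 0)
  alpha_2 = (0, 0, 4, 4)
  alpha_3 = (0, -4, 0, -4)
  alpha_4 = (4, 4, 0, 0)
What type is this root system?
B4

Compute the Cartan integers a_ij = 2(alpha_i, alpha_j)/(alpha_j, alpha_j); the resulting 4x4 Cartan matrix is
[[2, -1, 0, 0], [-2, 2, -1, 0], [0, -1, 2, -1], [0, 0, -1, 2]].
The roots have two lengths (squared-length ratio 2:1); the short ones are alpha_{1}. The associated Dynkin diagram is a chain of 4 nodes with a double edge at one end; the terminal node there is the unique short simple root (B_4), so the type is B_4 (the algebra so(9)).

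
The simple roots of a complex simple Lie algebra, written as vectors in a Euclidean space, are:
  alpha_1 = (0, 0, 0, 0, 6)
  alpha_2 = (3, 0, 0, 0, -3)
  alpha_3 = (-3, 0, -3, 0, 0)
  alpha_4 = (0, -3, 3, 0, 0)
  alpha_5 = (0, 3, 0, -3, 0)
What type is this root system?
C_5

Compute the Cartan integers a_ij = 2(alpha_i, alpha_j)/(alpha_j, alpha_j); the resulting 5x5 Cartan matrix is
[[2, -2, 0, 0, 0], [-1, 2, -1, 0, 0], [0, -1, 2, -1, 0], [0, 0, -1, 2, -1], [0, 0, 0, -1, 2]].
The roots have two lengths (squared-length ratio 2:1); the short ones are alpha_{2,3,4,5}. The associated Dynkin diagram is a chain of 5 nodes with a double edge at one end; the terminal node there is the unique long simple root (C_5), so the type is C_5 (the algebra sp(10)).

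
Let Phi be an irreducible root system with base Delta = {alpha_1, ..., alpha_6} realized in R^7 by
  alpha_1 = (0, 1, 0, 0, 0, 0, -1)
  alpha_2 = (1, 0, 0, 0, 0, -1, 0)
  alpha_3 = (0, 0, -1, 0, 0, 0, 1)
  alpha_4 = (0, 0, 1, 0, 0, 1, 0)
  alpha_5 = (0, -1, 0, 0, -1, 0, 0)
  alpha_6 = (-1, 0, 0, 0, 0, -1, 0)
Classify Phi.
Compute the Cartan integers a_ij = 2(alpha_i, alpha_j)/(alpha_j, alpha_j); the resulting 6x6 Cartan matrix is
[[2, 0, -1, 0, -1, 0], [0, 2, 0, -1, 0, 0], [-1, 0, 2, -1, 0, 0], [0, -1, -1, 2, 0, -1], [-1, 0, 0, 0, 2, 0], [0, 0, 0, -1, 0, 2]].
All simple roots have the same length, so the diagram is simply laced. The associated Dynkin diagram is a chain of 4 nodes with a fork of two nodes at one end (D_6), so the type is D_6 (the algebra so(12)).

D_6 (so(12))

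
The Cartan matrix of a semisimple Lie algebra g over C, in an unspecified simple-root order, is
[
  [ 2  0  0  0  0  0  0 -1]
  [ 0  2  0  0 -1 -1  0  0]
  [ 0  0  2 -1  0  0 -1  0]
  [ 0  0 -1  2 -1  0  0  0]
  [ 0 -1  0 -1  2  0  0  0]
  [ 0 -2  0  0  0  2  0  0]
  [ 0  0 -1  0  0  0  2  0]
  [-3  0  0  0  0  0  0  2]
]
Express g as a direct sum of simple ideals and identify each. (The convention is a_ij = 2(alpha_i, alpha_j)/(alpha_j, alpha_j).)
C_6 (sp(12)) ⊕ G_2

The diagram associated to this matrix has two connected components: the simple roots {alpha_2, alpha_3, alpha_4, alpha_5, alpha_6, alpha_7} form a chain of 6 nodes with a double edge at one end; the terminal node there is the unique long simple root (C_6), and {alpha_1, alpha_8} form two nodes joined by a triple edge (G_2). A semisimple Lie algebra decomposes uniquely as the direct sum of simple ideals, one per connected component of its Dynkin diagram, so g ≅ C_6 ⊕ G_2 (dimension 78 + 14 = 92).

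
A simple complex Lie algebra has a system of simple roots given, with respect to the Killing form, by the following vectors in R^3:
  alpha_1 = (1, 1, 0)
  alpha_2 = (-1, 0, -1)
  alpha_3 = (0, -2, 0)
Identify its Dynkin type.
Compute the Cartan integers a_ij = 2(alpha_i, alpha_j)/(alpha_j, alpha_j); the resulting 3x3 Cartan matrix is
[[2, -1, -1], [-1, 2, 0], [-2, 0, 2]].
The roots have two lengths (squared-length ratio 2:1); the short ones are alpha_{1,2}. The associated Dynkin diagram is a chain of 3 nodes with a double edge at one end; the terminal node there is the unique long simple root (C_3), so the type is C_3 (the algebra sp(6)).

C_3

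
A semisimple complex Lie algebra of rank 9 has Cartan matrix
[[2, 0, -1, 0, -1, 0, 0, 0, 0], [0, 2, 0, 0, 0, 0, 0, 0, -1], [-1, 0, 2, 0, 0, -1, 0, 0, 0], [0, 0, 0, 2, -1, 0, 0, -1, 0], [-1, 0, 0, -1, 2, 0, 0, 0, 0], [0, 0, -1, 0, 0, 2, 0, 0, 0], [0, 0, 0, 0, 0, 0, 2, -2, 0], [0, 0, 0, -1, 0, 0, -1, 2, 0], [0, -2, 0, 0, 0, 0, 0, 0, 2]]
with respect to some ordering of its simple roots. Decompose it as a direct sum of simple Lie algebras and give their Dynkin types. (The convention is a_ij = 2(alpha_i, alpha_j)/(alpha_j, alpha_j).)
The diagram associated to this matrix has two connected components: the simple roots {alpha_2, alpha_9} form a chain of 2 nodes with a double edge at one end; the terminal node there is the unique short simple root (B_2), and {alpha_1, alpha_3, alpha_4, alpha_5, alpha_6, alpha_7, alpha_8} form a chain of 7 nodes with a double edge at one end; the terminal node there is the unique long simple root (C_7). A semisimple Lie algebra decomposes uniquely as the direct sum of simple ideals, one per connected component of its Dynkin diagram, so g ≅ B_2 ⊕ C_7 (dimension 10 + 105 = 115).

B_2 (so(5)) + C_7 (sp(14))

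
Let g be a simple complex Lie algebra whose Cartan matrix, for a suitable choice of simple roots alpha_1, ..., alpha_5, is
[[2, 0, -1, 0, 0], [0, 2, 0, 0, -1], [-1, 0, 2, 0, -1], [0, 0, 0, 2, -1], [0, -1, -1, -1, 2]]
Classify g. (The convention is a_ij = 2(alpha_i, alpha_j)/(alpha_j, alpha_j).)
D_5 (so(10))

The matrix has rank 5 with 2's on the diagonal. Reading the off-diagonal entries as Dynkin edges (a single edge where a_ij = a_ji = -1; a double or triple edge where a_ij * a_ji = 2 or 3), the diagram is a chain of 3 nodes with a fork of two nodes at one end (D_5). One simple-root ordering that puts it in standard form is (alpha_1, alpha_3, alpha_5, alpha_2, alpha_4). So the algebra is type D_5, i.e. so(10).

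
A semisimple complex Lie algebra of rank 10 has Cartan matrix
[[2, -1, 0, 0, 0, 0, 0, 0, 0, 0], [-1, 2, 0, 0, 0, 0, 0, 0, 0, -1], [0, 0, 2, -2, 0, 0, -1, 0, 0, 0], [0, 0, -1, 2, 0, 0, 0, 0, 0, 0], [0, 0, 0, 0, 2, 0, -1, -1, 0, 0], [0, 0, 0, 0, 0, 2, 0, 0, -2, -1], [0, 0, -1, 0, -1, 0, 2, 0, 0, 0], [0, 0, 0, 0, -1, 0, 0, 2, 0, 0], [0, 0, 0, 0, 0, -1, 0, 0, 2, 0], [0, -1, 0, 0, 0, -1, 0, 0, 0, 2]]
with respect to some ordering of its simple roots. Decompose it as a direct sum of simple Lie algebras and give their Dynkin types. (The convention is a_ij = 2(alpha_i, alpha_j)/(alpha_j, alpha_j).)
B5 ⊕ B5

The diagram associated to this matrix has two connected components: the simple roots {alpha_3, alpha_4, alpha_5, alpha_7, alpha_8} form a chain of 5 nodes with a double edge at one end; the terminal node there is the unique short simple root (B_5), and {alpha_1, alpha_2, alpha_6, alpha_9, alpha_10} form a chain of 5 nodes with a double edge at one end; the terminal node there is the unique short simple root (B_5). A semisimple Lie algebra decomposes uniquely as the direct sum of simple ideals, one per connected component of its Dynkin diagram, so g ≅ B_5 ⊕ B_5 (dimension 55 + 55 = 110).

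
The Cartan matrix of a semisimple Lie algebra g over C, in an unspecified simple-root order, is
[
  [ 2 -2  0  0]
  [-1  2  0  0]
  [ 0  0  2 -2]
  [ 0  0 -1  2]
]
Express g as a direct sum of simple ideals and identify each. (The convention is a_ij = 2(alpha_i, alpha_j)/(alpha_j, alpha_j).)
B2 ⊕ B2

The diagram associated to this matrix has two connected components: the simple roots {alpha_3, alpha_4} form a chain of 2 nodes with a double edge at one end; the terminal node there is the unique short simple root (B_2), and {alpha_1, alpha_2} form a chain of 2 nodes with a double edge at one end; the terminal node there is the unique short simple root (B_2). A semisimple Lie algebra decomposes uniquely as the direct sum of simple ideals, one per connected component of its Dynkin diagram, so g ≅ B_2 ⊕ B_2 (dimension 10 + 10 = 20).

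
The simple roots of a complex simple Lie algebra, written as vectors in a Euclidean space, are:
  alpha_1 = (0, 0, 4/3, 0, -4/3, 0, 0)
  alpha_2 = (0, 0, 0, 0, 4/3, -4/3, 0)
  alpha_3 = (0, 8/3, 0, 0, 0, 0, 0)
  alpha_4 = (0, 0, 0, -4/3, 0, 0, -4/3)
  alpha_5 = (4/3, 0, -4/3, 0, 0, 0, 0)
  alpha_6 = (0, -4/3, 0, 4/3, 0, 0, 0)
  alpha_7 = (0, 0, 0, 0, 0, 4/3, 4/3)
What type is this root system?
C_7 (sp(14))

Compute the Cartan integers a_ij = 2(alpha_i, alpha_j)/(alpha_j, alpha_j); the resulting 7x7 Cartan matrix is
[[2, -1, 0, 0, -1, 0, 0], [-1, 2, 0, 0, 0, 0, -1], [0, 0, 2, 0, 0, -2, 0], [0, 0, 0, 2, 0, -1, -1], [-1, 0, 0, 0, 2, 0, 0], [0, 0, -1, -1, 0, 2, 0], [0, -1, 0, -1, 0, 0, 2]].
The roots have two lengths (squared-length ratio 2:1); the short ones are alpha_{1,2,4,5,6,7}. The associated Dynkin diagram is a chain of 7 nodes with a double edge at one end; the terminal node there is the unique long simple root (C_7), so the type is C_7 (the algebra sp(14)).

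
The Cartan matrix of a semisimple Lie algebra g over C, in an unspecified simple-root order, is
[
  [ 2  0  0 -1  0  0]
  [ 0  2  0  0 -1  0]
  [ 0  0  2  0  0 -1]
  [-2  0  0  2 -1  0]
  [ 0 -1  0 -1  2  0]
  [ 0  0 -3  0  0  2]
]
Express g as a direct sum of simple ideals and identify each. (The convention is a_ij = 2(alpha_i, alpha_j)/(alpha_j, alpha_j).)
B_4 + G_2

The diagram associated to this matrix has two connected components: the simple roots {alpha_1, alpha_2, alpha_4, alpha_5} form a chain of 4 nodes with a double edge at one end; the terminal node there is the unique short simple root (B_4), and {alpha_3, alpha_6} form two nodes joined by a triple edge (G_2). A semisimple Lie algebra decomposes uniquely as the direct sum of simple ideals, one per connected component of its Dynkin diagram, so g ≅ B_4 ⊕ G_2 (dimension 36 + 14 = 50).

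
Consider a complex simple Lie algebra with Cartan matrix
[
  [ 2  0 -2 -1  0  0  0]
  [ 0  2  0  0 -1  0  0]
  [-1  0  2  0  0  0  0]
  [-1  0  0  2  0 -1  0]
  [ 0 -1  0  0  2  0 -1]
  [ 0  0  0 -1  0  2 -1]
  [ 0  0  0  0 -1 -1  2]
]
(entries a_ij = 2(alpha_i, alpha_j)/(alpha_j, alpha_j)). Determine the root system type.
The matrix has rank 7 with 2's on the diagonal. Reading the off-diagonal entries as Dynkin edges (a single edge where a_ij = a_ji = -1; a double or triple edge where a_ij * a_ji = 2 or 3), the diagram is a chain of 7 nodes with a double edge at one end; the terminal node there is the unique short simple root (B_7). One simple-root ordering that puts it in standard form is (alpha_2, alpha_5, alpha_7, alpha_6, alpha_4, alpha_1, alpha_3). So the algebra is type B_7, i.e. so(15).

B_7 (so(15))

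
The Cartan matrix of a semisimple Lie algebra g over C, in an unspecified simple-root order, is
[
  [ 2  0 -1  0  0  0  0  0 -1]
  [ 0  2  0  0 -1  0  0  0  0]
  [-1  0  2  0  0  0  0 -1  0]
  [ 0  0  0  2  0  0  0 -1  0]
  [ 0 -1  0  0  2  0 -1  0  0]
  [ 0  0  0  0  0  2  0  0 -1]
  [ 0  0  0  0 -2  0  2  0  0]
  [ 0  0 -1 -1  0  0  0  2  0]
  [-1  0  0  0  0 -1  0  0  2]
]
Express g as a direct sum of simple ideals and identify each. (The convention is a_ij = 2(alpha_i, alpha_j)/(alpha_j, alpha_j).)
A6 + C3

The diagram associated to this matrix has two connected components: the simple roots {alpha_1, alpha_3, alpha_4, alpha_6, alpha_8, alpha_9} form a chain of 6 nodes with single edges (A_6), and {alpha_2, alpha_5, alpha_7} form a chain of 3 nodes with a double edge at one end; the terminal node there is the unique long simple root (C_3). A semisimple Lie algebra decomposes uniquely as the direct sum of simple ideals, one per connected component of its Dynkin diagram, so g ≅ A_6 ⊕ C_3 (dimension 48 + 21 = 69).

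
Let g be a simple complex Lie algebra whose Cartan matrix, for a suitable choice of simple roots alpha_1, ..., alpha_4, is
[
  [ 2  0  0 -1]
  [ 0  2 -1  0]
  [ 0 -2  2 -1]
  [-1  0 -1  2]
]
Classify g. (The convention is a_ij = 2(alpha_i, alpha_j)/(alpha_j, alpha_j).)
B_4 (so(9))

The matrix has rank 4 with 2's on the diagonal. Reading the off-diagonal entries as Dynkin edges (a single edge where a_ij = a_ji = -1; a double or triple edge where a_ij * a_ji = 2 or 3), the diagram is a chain of 4 nodes with a double edge at one end; the terminal node there is the unique short simple root (B_4). One simple-root ordering that puts it in standard form is (alpha_1, alpha_4, alpha_3, alpha_2). So the algebra is type B_4, i.e. so(9).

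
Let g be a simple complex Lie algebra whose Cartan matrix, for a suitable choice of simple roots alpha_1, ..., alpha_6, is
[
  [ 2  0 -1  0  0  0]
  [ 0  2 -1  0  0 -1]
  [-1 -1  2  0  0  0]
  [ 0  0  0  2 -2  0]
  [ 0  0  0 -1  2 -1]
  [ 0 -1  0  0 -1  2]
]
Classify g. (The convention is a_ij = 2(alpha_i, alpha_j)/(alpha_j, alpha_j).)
The matrix has rank 6 with 2's on the diagonal. Reading the off-diagonal entries as Dynkin edges (a single edge where a_ij = a_ji = -1; a double or triple edge where a_ij * a_ji = 2 or 3), the diagram is a chain of 6 nodes with a double edge at one end; the terminal node there is the unique long simple root (C_6). One simple-root ordering that puts it in standard form is (alpha_1, alpha_3, alpha_2, alpha_6, alpha_5, alpha_4). So the algebra is type C_6, i.e. sp(12).

C6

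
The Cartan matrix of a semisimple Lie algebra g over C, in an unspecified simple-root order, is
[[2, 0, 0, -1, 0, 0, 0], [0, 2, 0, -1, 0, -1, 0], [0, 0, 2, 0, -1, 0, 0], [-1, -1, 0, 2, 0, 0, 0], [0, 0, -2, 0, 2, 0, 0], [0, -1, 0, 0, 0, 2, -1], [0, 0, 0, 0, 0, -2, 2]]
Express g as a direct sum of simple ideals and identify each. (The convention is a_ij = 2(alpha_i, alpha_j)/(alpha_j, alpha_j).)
The diagram associated to this matrix has two connected components: the simple roots {alpha_3, alpha_5} form a chain of 2 nodes with a double edge at one end; the terminal node there is the unique short simple root (B_2), and {alpha_1, alpha_2, alpha_4, alpha_6, alpha_7} form a chain of 5 nodes with a double edge at one end; the terminal node there is the unique long simple root (C_5). A semisimple Lie algebra decomposes uniquely as the direct sum of simple ideals, one per connected component of its Dynkin diagram, so g ≅ B_2 ⊕ C_5 (dimension 10 + 55 = 65).

B_2 ⊕ C_5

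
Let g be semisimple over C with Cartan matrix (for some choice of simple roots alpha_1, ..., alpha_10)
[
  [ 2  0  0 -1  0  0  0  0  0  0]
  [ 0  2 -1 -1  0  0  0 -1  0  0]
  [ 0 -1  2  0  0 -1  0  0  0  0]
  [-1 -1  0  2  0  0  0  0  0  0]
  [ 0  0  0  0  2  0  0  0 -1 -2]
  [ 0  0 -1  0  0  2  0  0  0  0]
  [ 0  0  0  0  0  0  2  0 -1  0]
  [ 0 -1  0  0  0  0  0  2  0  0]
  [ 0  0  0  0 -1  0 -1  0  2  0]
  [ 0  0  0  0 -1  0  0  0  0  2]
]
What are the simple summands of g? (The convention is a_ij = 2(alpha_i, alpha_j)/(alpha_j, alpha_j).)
B_4 (so(9)) ⊕ E_6

The diagram associated to this matrix has two connected components: the simple roots {alpha_5, alpha_7, alpha_9, alpha_10} form a chain of 4 nodes with a double edge at one end; the terminal node there is the unique short simple root (B_4), and {alpha_1, alpha_2, alpha_3, alpha_4, alpha_6, alpha_8} form a chain of 5 nodes with one extra node attached to the third node from one end (E_6). A semisimple Lie algebra decomposes uniquely as the direct sum of simple ideals, one per connected component of its Dynkin diagram, so g ≅ B_4 ⊕ E_6 (dimension 36 + 78 = 114).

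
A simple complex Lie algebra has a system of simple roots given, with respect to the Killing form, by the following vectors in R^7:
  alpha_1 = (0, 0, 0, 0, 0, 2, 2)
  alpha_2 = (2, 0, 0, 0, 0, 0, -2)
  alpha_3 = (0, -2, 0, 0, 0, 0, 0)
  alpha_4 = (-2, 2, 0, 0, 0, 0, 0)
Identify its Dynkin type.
B_4

Compute the Cartan integers a_ij = 2(alpha_i, alpha_j)/(alpha_j, alpha_j); the resulting 4x4 Cartan matrix is
[[2, -1, 0, 0], [-1, 2, 0, -1], [0, 0, 2, -1], [0, -1, -2, 2]].
The roots have two lengths (squared-length ratio 2:1); the short ones are alpha_{3}. The associated Dynkin diagram is a chain of 4 nodes with a double edge at one end; the terminal node there is the unique short simple root (B_4), so the type is B_4 (the algebra so(9)).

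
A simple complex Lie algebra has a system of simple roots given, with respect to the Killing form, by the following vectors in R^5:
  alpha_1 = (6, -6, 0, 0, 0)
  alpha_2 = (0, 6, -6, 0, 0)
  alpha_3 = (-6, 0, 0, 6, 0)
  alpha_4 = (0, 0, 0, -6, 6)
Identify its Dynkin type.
Compute the Cartan integers a_ij = 2(alpha_i, alpha_j)/(alpha_j, alpha_j); the resulting 4x4 Cartan matrix is
[[2, -1, -1, 0], [-1, 2, 0, 0], [-1, 0, 2, -1], [0, 0, -1, 2]].
All simple roots have the same length, so the diagram is simply laced. The associated Dynkin diagram is a chain of 4 nodes with single edges (A_4), so the type is A_4 (the algebra sl(5)).

A_4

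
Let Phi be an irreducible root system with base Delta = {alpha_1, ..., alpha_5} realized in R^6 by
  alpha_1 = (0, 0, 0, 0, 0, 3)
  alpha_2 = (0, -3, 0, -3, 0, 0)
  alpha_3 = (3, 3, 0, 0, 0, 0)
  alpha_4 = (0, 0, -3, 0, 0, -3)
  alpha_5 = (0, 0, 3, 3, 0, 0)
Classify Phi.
Compute the Cartan integers a_ij = 2(alpha_i, alpha_j)/(alpha_j, alpha_j); the resulting 5x5 Cartan matrix is
[[2, 0, 0, -1, 0], [0, 2, -1, 0, -1], [0, -1, 2, 0, 0], [-2, 0, 0, 2, -1], [0, -1, 0, -1, 2]].
The roots have two lengths (squared-length ratio 2:1); the short ones are alpha_{1}. The associated Dynkin diagram is a chain of 5 nodes with a double edge at one end; the terminal node there is the unique short simple root (B_5), so the type is B_5 (the algebra so(11)).

B_5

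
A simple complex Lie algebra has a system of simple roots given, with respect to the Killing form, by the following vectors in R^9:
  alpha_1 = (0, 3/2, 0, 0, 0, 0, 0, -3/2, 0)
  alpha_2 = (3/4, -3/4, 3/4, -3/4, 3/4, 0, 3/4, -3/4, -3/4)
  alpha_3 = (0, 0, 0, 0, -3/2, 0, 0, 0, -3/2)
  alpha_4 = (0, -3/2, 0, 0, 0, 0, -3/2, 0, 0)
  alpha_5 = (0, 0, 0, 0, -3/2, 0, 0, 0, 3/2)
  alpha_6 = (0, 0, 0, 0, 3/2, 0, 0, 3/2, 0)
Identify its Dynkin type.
Compute the Cartan integers a_ij = 2(alpha_i, alpha_j)/(alpha_j, alpha_j); the resulting 6x6 Cartan matrix is
[[2, 0, 0, -1, 0, -1], [0, 2, 0, 0, -1, 0], [0, 0, 2, 0, 0, -1], [-1, 0, 0, 2, 0, 0], [0, -1, 0, 0, 2, -1], [-1, 0, -1, 0, -1, 2]].
All simple roots have the same length, so the diagram is simply laced. The associated Dynkin diagram is a chain of 5 nodes with one extra node attached to the third node from one end (E_6), so the type is E_6.

type E_6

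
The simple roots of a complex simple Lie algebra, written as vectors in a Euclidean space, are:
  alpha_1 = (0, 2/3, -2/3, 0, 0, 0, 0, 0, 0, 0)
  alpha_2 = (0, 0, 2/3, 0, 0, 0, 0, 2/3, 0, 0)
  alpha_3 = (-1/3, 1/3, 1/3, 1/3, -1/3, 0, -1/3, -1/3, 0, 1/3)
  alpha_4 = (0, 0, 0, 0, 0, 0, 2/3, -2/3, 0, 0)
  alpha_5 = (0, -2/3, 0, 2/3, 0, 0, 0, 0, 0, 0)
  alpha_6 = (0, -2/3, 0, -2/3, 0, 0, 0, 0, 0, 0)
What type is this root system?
Compute the Cartan integers a_ij = 2(alpha_i, alpha_j)/(alpha_j, alpha_j); the resulting 6x6 Cartan matrix is
[[2, -1, 0, 0, -1, -1], [-1, 2, 0, -1, 0, 0], [0, 0, 2, 0, 0, -1], [0, -1, 0, 2, 0, 0], [-1, 0, 0, 0, 2, 0], [-1, 0, -1, 0, 0, 2]].
All simple roots have the same length, so the diagram is simply laced. The associated Dynkin diagram is a chain of 5 nodes with one extra node attached to the third node from one end (E_6), so the type is E_6.

E6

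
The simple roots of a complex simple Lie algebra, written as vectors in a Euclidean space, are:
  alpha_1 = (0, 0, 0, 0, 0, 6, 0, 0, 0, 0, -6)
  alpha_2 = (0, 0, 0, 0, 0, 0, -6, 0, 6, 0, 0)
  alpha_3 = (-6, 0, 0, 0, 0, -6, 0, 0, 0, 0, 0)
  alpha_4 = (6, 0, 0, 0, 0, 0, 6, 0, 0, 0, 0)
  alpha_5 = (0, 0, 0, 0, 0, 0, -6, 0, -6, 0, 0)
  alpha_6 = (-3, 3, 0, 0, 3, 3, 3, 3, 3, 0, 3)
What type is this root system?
Compute the Cartan integers a_ij = 2(alpha_i, alpha_j)/(alpha_j, alpha_j); the resulting 6x6 Cartan matrix is
[[2, 0, -1, 0, 0, 0], [0, 2, 0, -1, 0, 0], [-1, 0, 2, -1, 0, 0], [0, -1, -1, 2, -1, 0], [0, 0, 0, -1, 2, -1], [0, 0, 0, 0, -1, 2]].
All simple roots have the same length, so the diagram is simply laced. The associated Dynkin diagram is a chain of 5 nodes with one extra node attached to the third node from one end (E_6), so the type is E_6.

E_6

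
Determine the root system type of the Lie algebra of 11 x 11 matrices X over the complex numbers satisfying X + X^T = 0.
B_5 (so(11))

This is so(11) with 11 odd, which has dimension 11(11-1)/2 = 55 and rank (11-1)/2 = 5. In the classification of classical Lie algebras, the orthogonal algebra so(2n+1) in an odd number of variables has type B_n; here n = 5, so the Dynkin diagram is a chain of 5 nodes with a double edge at one end; the terminal node there is the unique short simple root (B_5). Hence the type is B_5.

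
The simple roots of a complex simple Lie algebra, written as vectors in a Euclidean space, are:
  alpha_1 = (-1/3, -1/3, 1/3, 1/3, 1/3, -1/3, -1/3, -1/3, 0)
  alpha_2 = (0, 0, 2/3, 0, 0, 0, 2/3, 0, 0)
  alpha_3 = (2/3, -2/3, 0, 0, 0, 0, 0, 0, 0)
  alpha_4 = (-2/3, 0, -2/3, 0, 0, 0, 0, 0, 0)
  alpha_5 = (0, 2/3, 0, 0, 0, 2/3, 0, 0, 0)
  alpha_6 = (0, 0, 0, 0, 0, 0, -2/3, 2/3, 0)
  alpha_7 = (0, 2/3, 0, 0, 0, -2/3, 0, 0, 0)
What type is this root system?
Compute the Cartan integers a_ij = 2(alpha_i, alpha_j)/(alpha_j, alpha_j); the resulting 7x7 Cartan matrix is
[[2, 0, 0, 0, -1, 0, 0], [0, 2, 0, -1, 0, -1, 0], [0, 0, 2, -1, -1, 0, -1], [0, -1, -1, 2, 0, 0, 0], [-1, 0, -1, 0, 2, 0, 0], [0, -1, 0, 0, 0, 2, 0], [0, 0, -1, 0, 0, 0, 2]].
All simple roots have the same length, so the diagram is simply laced. The associated Dynkin diagram is a chain of 6 nodes with one extra node attached to the third node from one end (E_7), so the type is E_7.

E_7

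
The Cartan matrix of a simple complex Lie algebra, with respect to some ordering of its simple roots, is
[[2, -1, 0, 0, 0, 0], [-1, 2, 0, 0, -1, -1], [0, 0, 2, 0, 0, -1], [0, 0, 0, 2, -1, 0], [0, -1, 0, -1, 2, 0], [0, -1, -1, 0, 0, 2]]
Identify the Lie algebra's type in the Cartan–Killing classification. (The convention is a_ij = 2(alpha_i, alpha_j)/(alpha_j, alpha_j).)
E6

The matrix has rank 6 with 2's on the diagonal. Reading the off-diagonal entries as Dynkin edges (a single edge where a_ij = a_ji = -1; a double or triple edge where a_ij * a_ji = 2 or 3), the diagram is a chain of 5 nodes with one extra node attached to the third node from one end (E_6). One simple-root ordering that puts it in standard form is (alpha_3, alpha_1, alpha_6, alpha_2, alpha_5, alpha_4). So the algebra is type E_6.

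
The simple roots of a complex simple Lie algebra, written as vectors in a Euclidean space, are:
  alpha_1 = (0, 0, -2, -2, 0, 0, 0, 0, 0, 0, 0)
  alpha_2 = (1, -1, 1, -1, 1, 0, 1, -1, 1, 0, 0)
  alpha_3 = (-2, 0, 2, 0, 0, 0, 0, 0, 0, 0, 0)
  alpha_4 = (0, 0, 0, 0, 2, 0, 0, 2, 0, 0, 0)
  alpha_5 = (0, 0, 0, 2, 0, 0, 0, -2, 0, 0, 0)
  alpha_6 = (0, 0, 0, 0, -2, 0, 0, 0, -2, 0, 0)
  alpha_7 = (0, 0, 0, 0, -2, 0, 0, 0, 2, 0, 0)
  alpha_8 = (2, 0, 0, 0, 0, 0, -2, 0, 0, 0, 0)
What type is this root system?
Compute the Cartan integers a_ij = 2(alpha_i, alpha_j)/(alpha_j, alpha_j); the resulting 8x8 Cartan matrix is
[[2, 0, -1, 0, -1, 0, 0, 0], [0, 2, 0, 0, 0, -1, 0, 0], [-1, 0, 2, 0, 0, 0, 0, -1], [0, 0, 0, 2, -1, -1, -1, 0], [-1, 0, 0, -1, 2, 0, 0, 0], [0, -1, 0, -1, 0, 2, 0, 0], [0, 0, 0, -1, 0, 0, 2, 0], [0, 0, -1, 0, 0, 0, 0, 2]].
All simple roots have the same length, so the diagram is simply laced. The associated Dynkin diagram is a chain of 7 nodes with one extra node attached to the third node from one end (E_8), so the type is E_8.

E_8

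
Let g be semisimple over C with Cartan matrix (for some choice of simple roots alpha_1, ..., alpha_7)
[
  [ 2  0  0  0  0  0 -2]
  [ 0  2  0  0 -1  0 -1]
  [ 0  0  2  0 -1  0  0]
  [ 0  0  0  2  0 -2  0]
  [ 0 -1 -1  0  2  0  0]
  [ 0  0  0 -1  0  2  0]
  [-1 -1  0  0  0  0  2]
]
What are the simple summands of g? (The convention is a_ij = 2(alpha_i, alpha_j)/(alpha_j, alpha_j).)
B_2 (so(5)) + C_5 (sp(10))

The diagram associated to this matrix has two connected components: the simple roots {alpha_4, alpha_6} form a chain of 2 nodes with a double edge at one end; the terminal node there is the unique short simple root (B_2), and {alpha_1, alpha_2, alpha_3, alpha_5, alpha_7} form a chain of 5 nodes with a double edge at one end; the terminal node there is the unique long simple root (C_5). A semisimple Lie algebra decomposes uniquely as the direct sum of simple ideals, one per connected component of its Dynkin diagram, so g ≅ B_2 ⊕ C_5 (dimension 10 + 55 = 65).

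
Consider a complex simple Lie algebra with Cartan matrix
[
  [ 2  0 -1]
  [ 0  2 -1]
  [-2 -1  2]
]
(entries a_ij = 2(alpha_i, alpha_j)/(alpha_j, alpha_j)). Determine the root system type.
The matrix has rank 3 with 2's on the diagonal. Reading the off-diagonal entries as Dynkin edges (a single edge where a_ij = a_ji = -1; a double or triple edge where a_ij * a_ji = 2 or 3), the diagram is a chain of 3 nodes with a double edge at one end; the terminal node there is the unique short simple root (B_3). One simple-root ordering that puts it in standard form is (alpha_2, alpha_3, alpha_1). So the algebra is type B_3, i.e. so(7).

B_3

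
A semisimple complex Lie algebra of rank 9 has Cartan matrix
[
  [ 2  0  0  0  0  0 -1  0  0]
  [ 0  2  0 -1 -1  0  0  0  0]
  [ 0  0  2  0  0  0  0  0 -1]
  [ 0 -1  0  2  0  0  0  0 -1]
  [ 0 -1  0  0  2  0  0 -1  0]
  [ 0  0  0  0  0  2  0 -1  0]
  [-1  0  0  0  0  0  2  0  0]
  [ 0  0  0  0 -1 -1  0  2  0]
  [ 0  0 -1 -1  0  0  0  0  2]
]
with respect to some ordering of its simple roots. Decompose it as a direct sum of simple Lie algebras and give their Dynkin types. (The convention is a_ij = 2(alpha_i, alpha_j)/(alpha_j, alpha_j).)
A_2 + A_7

The diagram associated to this matrix has two connected components: the simple roots {alpha_1, alpha_7} form a chain of 2 nodes with single edges (A_2), and {alpha_2, alpha_3, alpha_4, alpha_5, alpha_6, alpha_8, alpha_9} form a chain of 7 nodes with single edges (A_7). A semisimple Lie algebra decomposes uniquely as the direct sum of simple ideals, one per connected component of its Dynkin diagram, so g ≅ A_2 ⊕ A_7 (dimension 8 + 63 = 71).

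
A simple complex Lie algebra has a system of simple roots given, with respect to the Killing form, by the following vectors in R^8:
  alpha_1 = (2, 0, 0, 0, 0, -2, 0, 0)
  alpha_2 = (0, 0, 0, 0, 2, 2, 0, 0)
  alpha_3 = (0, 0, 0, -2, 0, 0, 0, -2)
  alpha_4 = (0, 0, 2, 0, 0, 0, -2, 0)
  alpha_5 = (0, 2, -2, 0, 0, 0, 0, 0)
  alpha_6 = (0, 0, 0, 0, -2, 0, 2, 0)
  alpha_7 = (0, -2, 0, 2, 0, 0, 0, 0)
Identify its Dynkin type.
Compute the Cartan integers a_ij = 2(alpha_i, alpha_j)/(alpha_j, alpha_j); the resulting 7x7 Cartan matrix is
[[2, -1, 0, 0, 0, 0, 0], [-1, 2, 0, 0, 0, -1, 0], [0, 0, 2, 0, 0, 0, -1], [0, 0, 0, 2, -1, -1, 0], [0, 0, 0, -1, 2, 0, -1], [0, -1, 0, -1, 0, 2, 0], [0, 0, -1, 0, -1, 0, 2]].
All simple roots have the same length, so the diagram is simply laced. The associated Dynkin diagram is a chain of 7 nodes with single edges (A_7), so the type is A_7 (the algebra sl(8)).

A7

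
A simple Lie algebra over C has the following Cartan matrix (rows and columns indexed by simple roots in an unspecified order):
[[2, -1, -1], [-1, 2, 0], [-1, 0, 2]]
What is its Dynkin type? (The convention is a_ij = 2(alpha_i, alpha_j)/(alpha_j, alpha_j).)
The matrix has rank 3 with 2's on the diagonal. Reading the off-diagonal entries as Dynkin edges (a single edge where a_ij = a_ji = -1; a double or triple edge where a_ij * a_ji = 2 or 3), the diagram is a chain of 3 nodes with single edges (A_3). One simple-root ordering that puts it in standard form is (alpha_2, alpha_1, alpha_3). So the algebra is type A_3, i.e. sl(4).

A_3 (sl(4))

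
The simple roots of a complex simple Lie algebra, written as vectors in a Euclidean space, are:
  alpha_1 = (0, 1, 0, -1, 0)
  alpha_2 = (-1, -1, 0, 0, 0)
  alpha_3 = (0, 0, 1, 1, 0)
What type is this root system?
Compute the Cartan integers a_ij = 2(alpha_i, alpha_j)/(alpha_j, alpha_j); the resulting 3x3 Cartan matrix is
[[2, -1, -1], [-1, 2, 0], [-1, 0, 2]].
All simple roots have the same length, so the diagram is simply laced. The associated Dynkin diagram is a chain of 3 nodes with single edges (A_3), so the type is A_3 (the algebra sl(4)).

A_3 (sl(4))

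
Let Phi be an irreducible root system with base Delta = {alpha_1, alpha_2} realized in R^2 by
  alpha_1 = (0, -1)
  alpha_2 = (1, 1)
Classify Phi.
Compute the Cartan integers a_ij = 2(alpha_i, alpha_j)/(alpha_j, alpha_j); the resulting 2x2 Cartan matrix is
[[2, -1], [-2, 2]].
The roots have two lengths (squared-length ratio 2:1); the short ones are alpha_{1}. The associated Dynkin diagram is a chain of 2 nodes with a double edge at one end; the terminal node there is the unique short simple root (B_2), so the type is B_2 (the algebra so(5)).

B_2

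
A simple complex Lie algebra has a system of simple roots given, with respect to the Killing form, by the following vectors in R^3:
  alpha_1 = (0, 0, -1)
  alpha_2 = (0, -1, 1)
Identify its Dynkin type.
Compute the Cartan integers a_ij = 2(alpha_i, alpha_j)/(alpha_j, alpha_j); the resulting 2x2 Cartan matrix is
[[2, -1], [-2, 2]].
The roots have two lengths (squared-length ratio 2:1); the short ones are alpha_{1}. The associated Dynkin diagram is a chain of 2 nodes with a double edge at one end; the terminal node there is the unique short simple root (B_2), so the type is B_2 (the algebra so(5)).

B_2 (so(5))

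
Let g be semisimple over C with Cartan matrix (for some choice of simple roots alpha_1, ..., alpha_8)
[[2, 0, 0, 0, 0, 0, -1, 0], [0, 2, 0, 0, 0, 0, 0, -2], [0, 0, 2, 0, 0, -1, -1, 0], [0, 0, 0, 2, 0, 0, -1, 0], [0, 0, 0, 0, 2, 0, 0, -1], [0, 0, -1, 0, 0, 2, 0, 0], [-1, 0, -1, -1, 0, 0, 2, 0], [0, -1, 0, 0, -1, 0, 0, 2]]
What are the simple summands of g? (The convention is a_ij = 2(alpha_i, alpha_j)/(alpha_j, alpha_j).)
The diagram associated to this matrix has two connected components: the simple roots {alpha_2, alpha_5, alpha_8} form a chain of 3 nodes with a double edge at one end; the terminal node there is the unique long simple root (C_3), and {alpha_1, alpha_3, alpha_4, alpha_6, alpha_7} form a chain of 3 nodes with a fork of two nodes at one end (D_5). A semisimple Lie algebra decomposes uniquely as the direct sum of simple ideals, one per connected component of its Dynkin diagram, so g ≅ C_3 ⊕ D_5 (dimension 21 + 45 = 66).

type C_3 ⊕ type D_5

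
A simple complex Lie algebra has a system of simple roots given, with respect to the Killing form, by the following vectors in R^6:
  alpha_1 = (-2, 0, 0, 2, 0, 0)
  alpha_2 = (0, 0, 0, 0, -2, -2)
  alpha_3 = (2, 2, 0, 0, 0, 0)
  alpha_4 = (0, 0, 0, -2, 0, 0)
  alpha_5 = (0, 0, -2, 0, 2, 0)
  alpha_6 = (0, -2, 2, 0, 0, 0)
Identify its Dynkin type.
B_6

Compute the Cartan integers a_ij = 2(alpha_i, alpha_j)/(alpha_j, alpha_j); the resulting 6x6 Cartan matrix is
[[2, 0, -1, -2, 0, 0], [0, 2, 0, 0, -1, 0], [-1, 0, 2, 0, 0, -1], [-1, 0, 0, 2, 0, 0], [0, -1, 0, 0, 2, -1], [0, 0, -1, 0, -1, 2]].
The roots have two lengths (squared-length ratio 2:1); the short ones are alpha_{4}. The associated Dynkin diagram is a chain of 6 nodes with a double edge at one end; the terminal node there is the unique short simple root (B_6), so the type is B_6 (the algebra so(13)).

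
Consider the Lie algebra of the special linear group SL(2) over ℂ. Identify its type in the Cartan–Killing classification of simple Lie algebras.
A_1 (sl(2))

This is sl(2), which has dimension 2^2 - 1 = 3 and rank 2 - 1 = 1 (a Cartan subalgebra is the diagonal traceless matrices). In the classification of classical Lie algebras, the special linear algebra sl(n+1) has type A_n; here n = 1, so the Dynkin diagram is a chain of 1 nodes with single edges (A_1). Hence the type is A_1.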